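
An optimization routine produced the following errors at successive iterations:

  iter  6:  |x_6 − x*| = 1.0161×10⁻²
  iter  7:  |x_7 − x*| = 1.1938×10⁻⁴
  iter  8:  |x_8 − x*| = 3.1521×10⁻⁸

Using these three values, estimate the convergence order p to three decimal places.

p ≈ ln(|x_8 − x*|/|x_7 − x*|) / ln(|x_7 − x*|/|x_6 − x*|)
  = ln(3.1521×10⁻⁸/1.1938×10⁻⁴) / ln(1.1938×10⁻⁴/1.0161×10⁻²)
  = ln(0.000264039) / ln(0.0117488)
  = -8.239414 / -4.444004 ≈ 1.854052

1.854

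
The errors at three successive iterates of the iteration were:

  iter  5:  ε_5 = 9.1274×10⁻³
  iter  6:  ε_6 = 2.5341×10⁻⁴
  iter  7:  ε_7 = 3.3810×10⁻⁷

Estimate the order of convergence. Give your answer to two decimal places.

p ≈ ln(ε_7/ε_6) / ln(ε_6/ε_5)
  = ln(3.3810×10⁻⁷/2.5341×10⁻⁴) / ln(2.5341×10⁻⁴/9.1274×10⁻³)
  = ln(0.0013342) / ln(0.0277637)
  = -6.61942 / -3.58403 ≈ 1.84692

1.85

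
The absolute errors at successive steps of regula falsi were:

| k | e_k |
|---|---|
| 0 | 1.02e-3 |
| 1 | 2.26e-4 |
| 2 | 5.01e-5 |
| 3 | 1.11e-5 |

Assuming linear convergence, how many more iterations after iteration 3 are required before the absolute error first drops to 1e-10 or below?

8

Rate ρ ≈ e_3/e_2 = 1.11e-5/5.01e-5 = 0.2216.
After j more steps, e_{3+j} ≈ 1.11e-5·ρ^j; need ρ^j ≤ 1e-10/1.11e-5 = 9.00901e-06.
j ≥ ln(9.00901e-06)/ln(0.2216) = -11.6173/-1.50688 = 7.710.
So 8 more iterations are needed.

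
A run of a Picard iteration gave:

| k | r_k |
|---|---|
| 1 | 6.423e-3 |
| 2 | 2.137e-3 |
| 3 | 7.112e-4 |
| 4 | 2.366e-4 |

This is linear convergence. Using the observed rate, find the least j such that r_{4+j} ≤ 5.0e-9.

Rate ρ ≈ r_4/r_3 = 2.366e-4/7.112e-4 = 0.3327.
After j more steps, r_{4+j} ≈ 2.366e-4·ρ^j; need ρ^j ≤ 5.0e-9/2.366e-4 = 2.11327e-05.
j ≥ ln(2.11327e-05)/ln(0.3327) = -10.7647/-1.10051 = 9.782.
So 10 more iterations are needed.

10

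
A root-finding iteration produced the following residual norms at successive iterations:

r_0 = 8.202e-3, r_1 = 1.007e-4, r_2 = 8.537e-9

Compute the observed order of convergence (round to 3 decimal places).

p ≈ ln(r_2/r_1) / ln(r_1/r_0)
  = ln(8.537e-9/1.007e-4) / ln(1.007e-4/8.202e-3)
  = ln(8.47766e-05) / ln(0.0122775)
  = -9.375491 / -4.399987 ≈ 2.130800

2.131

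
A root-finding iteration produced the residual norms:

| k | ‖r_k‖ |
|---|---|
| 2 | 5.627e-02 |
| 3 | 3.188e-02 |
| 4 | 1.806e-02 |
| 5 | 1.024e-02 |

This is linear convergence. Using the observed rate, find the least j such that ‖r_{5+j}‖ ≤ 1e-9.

Rate ρ ≈ ‖r_5‖/‖r_4‖ = 1.024e-02/1.806e-02 = 0.5670.
After j more steps, ‖r_{5+j}‖ ≈ 1.024e-02·ρ^j; need ρ^j ≤ 1e-9/1.024e-02 = 9.76563e-08.
j ≥ ln(9.76563e-08)/ln(0.5670) = -16.1418/-0.56740 = 28.449.
So 29 more iterations are needed.

29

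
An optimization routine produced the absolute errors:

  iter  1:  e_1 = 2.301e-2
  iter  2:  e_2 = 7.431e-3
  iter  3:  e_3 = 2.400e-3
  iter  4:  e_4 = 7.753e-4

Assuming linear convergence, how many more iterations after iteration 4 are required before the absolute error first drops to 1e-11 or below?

Rate ρ ≈ e_4/e_3 = 7.753e-4/2.400e-3 = 0.3230.
After j more steps, e_{4+j} ≈ 7.753e-4·ρ^j; need ρ^j ≤ 1e-11/7.753e-4 = 1.28982e-08.
j ≥ ln(1.28982e-08)/ln(0.3230) = -18.1662/-1.13010 = 16.075.
So 17 more iterations are needed.

17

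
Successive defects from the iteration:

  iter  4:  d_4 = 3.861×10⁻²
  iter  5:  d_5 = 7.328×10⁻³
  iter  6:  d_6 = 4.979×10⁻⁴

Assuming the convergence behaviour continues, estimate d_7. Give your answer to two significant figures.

6.4e-6

First estimate the order: p ≈ ln(d_6/d_5) / ln(d_5/d_4) = ln(4.979×10⁻⁴/7.328×10⁻³)/ln(7.328×10⁻³/3.861×10⁻²) = ln(0.0679449)/ln(0.189795) ≈ 1.6181.
Then d_7 ≈ d_6·(d_6/d_5)^p = 4.979×10⁻⁴·(0.0679449)^1.6181 = 4.979×10⁻⁴·0.0128918 ≈ 6.419e-06.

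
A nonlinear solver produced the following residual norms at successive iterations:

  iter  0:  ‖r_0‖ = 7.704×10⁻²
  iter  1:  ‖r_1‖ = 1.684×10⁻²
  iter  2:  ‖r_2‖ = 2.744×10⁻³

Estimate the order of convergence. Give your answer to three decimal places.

1.193

p ≈ ln(‖r_2‖/‖r_1‖) / ln(‖r_1‖/‖r_0‖)
  = ln(2.744×10⁻³/1.684×10⁻²) / ln(1.684×10⁻²/7.704×10⁻²)
  = ln(0.162945) / ln(0.218588)
  = -1.814343 / -1.520567 ≈ 1.193202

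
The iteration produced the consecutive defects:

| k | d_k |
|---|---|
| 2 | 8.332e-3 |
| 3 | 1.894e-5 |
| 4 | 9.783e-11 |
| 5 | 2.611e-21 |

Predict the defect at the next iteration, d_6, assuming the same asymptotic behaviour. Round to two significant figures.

1.9e-42

First estimate the order: p ≈ ln(d_5/d_4) / ln(d_4/d_3) = ln(2.611e-21/9.783e-11)/ln(9.783e-11/1.894e-5) = ln(2.66892e-11)/ln(5.16526e-06) ≈ 2.0000.
Then d_6 ≈ d_5·(d_5/d_4)^p = 2.611e-21·(2.66892e-11)^2.0000 = 2.611e-21·7.12313e-22 ≈ 1.86e-42.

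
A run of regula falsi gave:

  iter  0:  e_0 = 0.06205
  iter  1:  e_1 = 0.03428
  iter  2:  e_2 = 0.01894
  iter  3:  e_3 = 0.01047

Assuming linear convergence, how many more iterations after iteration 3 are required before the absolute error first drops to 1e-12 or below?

39

Rate ρ ≈ e_3/e_2 = 0.01047/0.01894 = 0.5528.
After j more steps, e_{3+j} ≈ 0.01047·ρ^j; need ρ^j ≤ 1e-12/0.01047 = 9.5511e-11.
j ≥ ln(9.5511e-11)/ln(0.5528) = -23.0718/-0.59276 = 38.923.
So 39 more iterations are needed.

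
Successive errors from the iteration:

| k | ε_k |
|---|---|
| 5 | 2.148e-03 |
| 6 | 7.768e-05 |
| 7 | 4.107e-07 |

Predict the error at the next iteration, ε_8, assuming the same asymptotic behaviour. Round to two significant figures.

First estimate the order: p ≈ ln(ε_7/ε_6) / ln(ε_6/ε_5) = ln(4.107e-07/7.768e-05)/ln(7.768e-05/2.148e-03) = ln(0.00528708)/ln(0.0361639) ≈ 1.5792.
Then ε_8 ≈ ε_7·(ε_7/ε_6)^p = 4.107e-07·(0.00528708)^1.5792 = 4.107e-07·0.000253806 ≈ 1.042e-10.

1.0e-10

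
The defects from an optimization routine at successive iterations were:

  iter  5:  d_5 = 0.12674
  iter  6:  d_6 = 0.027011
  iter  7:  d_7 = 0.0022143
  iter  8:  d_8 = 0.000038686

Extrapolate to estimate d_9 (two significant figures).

First estimate the order: p ≈ ln(d_8/d_7) / ln(d_7/d_6) = ln(0.000038686/0.0022143)/ln(0.0022143/0.027011) = ln(0.017471)/ln(0.0819777) ≈ 1.6180.
Then d_9 ≈ d_8·(d_8/d_7)^p = 0.000038686·(0.017471)^1.6180 = 0.000038686·0.00143242 ≈ 5.541e-08.

5.5e-8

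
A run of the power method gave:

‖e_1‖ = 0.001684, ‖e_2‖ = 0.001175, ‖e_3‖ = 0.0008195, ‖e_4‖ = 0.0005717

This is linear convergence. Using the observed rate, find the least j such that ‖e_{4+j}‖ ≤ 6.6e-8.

Rate ρ ≈ ‖e_4‖/‖e_3‖ = 0.0005717/0.0008195 = 0.6976.
After j more steps, ‖e_{4+j}‖ ≈ 0.0005717·ρ^j; need ρ^j ≤ 6.6e-8/0.0005717 = 0.000115445.
j ≥ ln(0.000115445)/ln(0.6976) = -9.0667/-0.36011 = 25.178.
So 26 more iterations are needed.

26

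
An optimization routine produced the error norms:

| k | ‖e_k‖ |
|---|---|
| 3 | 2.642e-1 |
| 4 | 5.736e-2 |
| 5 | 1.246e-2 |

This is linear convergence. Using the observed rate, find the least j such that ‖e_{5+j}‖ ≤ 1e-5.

5

Rate ρ ≈ ‖e_5‖/‖e_4‖ = 1.246e-2/5.736e-2 = 0.2172.
After j more steps, ‖e_{5+j}‖ ≈ 1.246e-2·ρ^j; need ρ^j ≤ 1e-5/1.246e-2 = 0.000802568.
j ≥ ln(0.000802568)/ln(0.2172) = -7.1277/-1.52694 = 4.668.
So 5 more iterations are needed.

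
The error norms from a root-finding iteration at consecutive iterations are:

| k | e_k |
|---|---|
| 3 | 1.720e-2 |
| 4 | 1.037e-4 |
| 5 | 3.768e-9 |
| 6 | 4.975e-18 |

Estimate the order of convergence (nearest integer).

2

Consecutive ratios: e_6/e_5 = 4.975e-18/3.768e-9 = 1.32033e-09, e_5/e_4 = 3.768e-9/1.037e-4 = 3.63356e-05.
p ≈ ln(1.32033e-09)/ln(3.63356e-05) = -20.4454/-10.2227 ≈ 2.00.
So the convergence is quadratic (order 2).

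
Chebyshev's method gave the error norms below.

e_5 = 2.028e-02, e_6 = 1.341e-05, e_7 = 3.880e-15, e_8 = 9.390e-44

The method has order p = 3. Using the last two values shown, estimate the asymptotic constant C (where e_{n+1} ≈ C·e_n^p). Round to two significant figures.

C ≈ e_8 / e_7^3
  = 9.390e-44 / (3.880e-15)^3
  = 9.390e-44 / 5.84111e-44 ≈ 1.6076

1.6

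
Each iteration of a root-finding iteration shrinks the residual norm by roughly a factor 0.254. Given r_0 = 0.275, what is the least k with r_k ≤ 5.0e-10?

15

After k steps, r_k ≈ 0.275·0.254^k.
Need 0.254^k ≤ 5.0e-10/0.275 = 1.81818e-09.
k ≥ ln(1.81818e-09)/ln(0.254) = -20.1254/-1.37042 = 14.686.
Smallest integer k = 15.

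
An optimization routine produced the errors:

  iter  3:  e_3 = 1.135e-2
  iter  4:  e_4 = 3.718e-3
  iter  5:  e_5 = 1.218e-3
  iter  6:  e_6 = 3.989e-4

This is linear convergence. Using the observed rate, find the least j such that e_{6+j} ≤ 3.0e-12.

17

Rate ρ ≈ e_6/e_5 = 3.989e-4/1.218e-3 = 0.3275.
After j more steps, e_{6+j} ≈ 3.989e-4·ρ^j; need ρ^j ≤ 3.0e-12/3.989e-4 = 7.52068e-09.
j ≥ ln(7.52068e-09)/ln(0.3275) = -18.7056/-1.11627 = 16.757.
So 17 more iterations are needed.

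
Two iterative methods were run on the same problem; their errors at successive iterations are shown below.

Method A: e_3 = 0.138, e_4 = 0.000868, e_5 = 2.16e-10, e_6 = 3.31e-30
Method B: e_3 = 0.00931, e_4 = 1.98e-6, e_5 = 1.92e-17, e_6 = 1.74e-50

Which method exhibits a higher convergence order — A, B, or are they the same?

same

Method A: p ≈ ln(3.31e-30/2.16e-10)/ln(2.16e-10/0.000868) ≈ 3.00.
Method B: p ≈ ln(1.74e-50/1.92e-17)/ln(1.92e-17/1.98e-6) ≈ 3.00.
Both orders ≈ 3.0 — effectively the same.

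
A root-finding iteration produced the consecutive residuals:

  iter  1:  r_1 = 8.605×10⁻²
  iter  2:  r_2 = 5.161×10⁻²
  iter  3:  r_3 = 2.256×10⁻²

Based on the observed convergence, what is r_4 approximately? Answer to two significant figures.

First estimate the order: p ≈ ln(r_3/r_2) / ln(r_2/r_1) = ln(2.256×10⁻²/5.161×10⁻²)/ln(5.161×10⁻²/8.605×10⁻²) = ln(0.437125)/ln(0.599768) ≈ 1.6188.
Then r_4 ≈ r_3·(r_3/r_2)^p = 2.256×10⁻²·(0.437125)^1.6188 = 2.256×10⁻²·0.261946 ≈ 0.00591.

5.9e-3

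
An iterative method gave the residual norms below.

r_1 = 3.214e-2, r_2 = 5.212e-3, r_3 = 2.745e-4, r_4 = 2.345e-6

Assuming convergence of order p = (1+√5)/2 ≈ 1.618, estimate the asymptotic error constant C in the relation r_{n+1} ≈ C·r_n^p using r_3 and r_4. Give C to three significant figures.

1.36

C ≈ r_4 / r_3^1.618
  = 2.345e-6 / (2.745e-4)^1.618
  = 2.345e-6 / 1.72807e-06 ≈ 1.357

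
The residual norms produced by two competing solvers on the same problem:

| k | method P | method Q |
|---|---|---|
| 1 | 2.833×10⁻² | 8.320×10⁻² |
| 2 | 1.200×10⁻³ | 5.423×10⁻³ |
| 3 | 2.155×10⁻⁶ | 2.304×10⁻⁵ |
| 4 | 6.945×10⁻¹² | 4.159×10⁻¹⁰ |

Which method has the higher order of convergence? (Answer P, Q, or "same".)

same

Method P: p ≈ ln(6.945×10⁻¹²/2.155×10⁻⁶)/ln(2.155×10⁻⁶/1.200×10⁻³) ≈ 2.00.
Method Q: p ≈ ln(4.159×10⁻¹⁰/2.304×10⁻⁵)/ln(2.304×10⁻⁵/5.423×10⁻³) ≈ 2.00.
Both orders ≈ 2.0 — effectively the same.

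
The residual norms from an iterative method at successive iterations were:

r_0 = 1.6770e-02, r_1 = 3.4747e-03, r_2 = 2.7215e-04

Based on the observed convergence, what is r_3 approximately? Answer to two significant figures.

4.4e-6

First estimate the order: p ≈ ln(r_2/r_1) / ln(r_1/r_0) = ln(2.7215e-04/3.4747e-03)/ln(3.4747e-03/1.6770e-02) = ln(0.0783233)/ln(0.207197) ≈ 1.6180.
Then r_3 ≈ r_2·(r_2/r_1)^p = 2.7215e-04·(0.0783233)^1.6180 = 2.7215e-04·0.0162299 ≈ 4.417e-06.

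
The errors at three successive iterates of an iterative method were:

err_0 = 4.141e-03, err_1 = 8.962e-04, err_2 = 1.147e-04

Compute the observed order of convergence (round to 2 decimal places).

p ≈ ln(err_2/err_1) / ln(err_1/err_0)
  = ln(1.147e-04/8.962e-04) / ln(8.962e-04/4.141e-03)
  = ln(0.127985) / ln(0.216421)
  = -2.05584 / -1.53053 ≈ 1.34322

1.34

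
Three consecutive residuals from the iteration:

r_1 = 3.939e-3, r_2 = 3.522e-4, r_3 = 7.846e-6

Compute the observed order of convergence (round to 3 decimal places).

p ≈ ln(r_3/r_2) / ln(r_2/r_1)
  = ln(7.846e-6/3.522e-4) / ln(3.522e-4/3.939e-3)
  = ln(0.0222771) / ln(0.0894136)
  = -3.804196 / -2.414482 ≈ 1.575574

1.576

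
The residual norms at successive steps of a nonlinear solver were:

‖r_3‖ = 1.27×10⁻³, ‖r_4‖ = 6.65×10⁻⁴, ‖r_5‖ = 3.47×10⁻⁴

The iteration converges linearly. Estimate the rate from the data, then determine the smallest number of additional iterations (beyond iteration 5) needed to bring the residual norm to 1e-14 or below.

38

Rate ρ ≈ ‖r_5‖/‖r_4‖ = 3.47×10⁻⁴/6.65×10⁻⁴ = 0.5218.
After j more steps, ‖r_{5+j}‖ ≈ 3.47×10⁻⁴·ρ^j; need ρ^j ≤ 1e-14/3.47×10⁻⁴ = 2.88184e-11.
j ≥ ln(2.88184e-11)/ln(0.5218) = -24.2700/-0.65047 = 37.311.
So 38 more iterations are needed.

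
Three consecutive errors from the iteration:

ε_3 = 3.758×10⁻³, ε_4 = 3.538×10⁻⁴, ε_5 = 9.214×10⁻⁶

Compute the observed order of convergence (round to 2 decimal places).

1.54

p ≈ ln(ε_5/ε_4) / ln(ε_4/ε_3)
  = ln(9.214×10⁻⁶/3.538×10⁻⁴) / ln(3.538×10⁻⁴/3.758×10⁻³)
  = ln(0.026043) / ln(0.0941458)
  = -3.64801 / -2.36291 ≈ 1.54386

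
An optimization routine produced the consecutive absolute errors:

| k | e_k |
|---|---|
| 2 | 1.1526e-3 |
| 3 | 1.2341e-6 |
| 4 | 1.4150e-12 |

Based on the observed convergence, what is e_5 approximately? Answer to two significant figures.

1.9e-24

First estimate the order: p ≈ ln(e_4/e_3) / ln(e_3/e_2) = ln(1.4150e-12/1.2341e-6)/ln(1.2341e-6/1.1526e-3) = ln(1.14658e-06)/ln(0.00107071) ≈ 2.0000.
Then e_5 ≈ e_4·(e_4/e_3)^p = 1.4150e-12·(1.14658e-06)^2.0000 = 1.4150e-12·1.31465e-12 ≈ 1.86e-24.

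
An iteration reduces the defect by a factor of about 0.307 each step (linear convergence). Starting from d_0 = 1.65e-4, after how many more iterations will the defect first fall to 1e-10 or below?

13

After k steps, d_k ≈ 1.65e-4·0.307^k.
Need 0.307^k ≤ 1e-10/1.65e-4 = 6.06061e-07.
k ≥ ln(6.06061e-07)/ln(0.307) = -14.3163/-1.18091 = 12.123.
Smallest integer k = 13.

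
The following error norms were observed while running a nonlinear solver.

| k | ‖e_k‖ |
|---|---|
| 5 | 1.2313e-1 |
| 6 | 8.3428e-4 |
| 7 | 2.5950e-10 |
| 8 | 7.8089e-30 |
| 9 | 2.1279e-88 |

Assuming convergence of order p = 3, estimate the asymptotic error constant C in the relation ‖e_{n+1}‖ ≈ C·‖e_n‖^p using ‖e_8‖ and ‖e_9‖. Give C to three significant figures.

0.447

C ≈ ‖e_9‖ / ‖e_8‖^3
  = 2.1279e-88 / (7.8089e-30)^3
  = 2.1279e-88 / 4.76178e-88 ≈ 0.44687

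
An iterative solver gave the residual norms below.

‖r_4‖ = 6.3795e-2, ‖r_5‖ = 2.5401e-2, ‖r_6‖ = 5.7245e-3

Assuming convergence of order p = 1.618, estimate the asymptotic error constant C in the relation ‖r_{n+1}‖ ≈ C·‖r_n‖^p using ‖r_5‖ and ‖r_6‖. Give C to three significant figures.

C ≈ ‖r_6‖ / ‖r_5‖^1.618
  = 5.7245e-3 / (2.5401e-2)^1.618
  = 5.7245e-3 / 0.00262451 ≈ 2.1812

2.18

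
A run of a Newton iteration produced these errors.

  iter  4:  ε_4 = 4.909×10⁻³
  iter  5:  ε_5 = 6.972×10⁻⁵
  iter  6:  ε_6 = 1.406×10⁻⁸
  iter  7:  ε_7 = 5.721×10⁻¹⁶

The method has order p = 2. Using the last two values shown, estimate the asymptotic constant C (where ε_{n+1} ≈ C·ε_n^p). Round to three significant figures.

C ≈ ε_7 / ε_6^2
  = 5.721×10⁻¹⁶ / (1.406×10⁻⁸)^2
  = 5.721×10⁻¹⁶ / 1.97684e-16 ≈ 2.894

2.89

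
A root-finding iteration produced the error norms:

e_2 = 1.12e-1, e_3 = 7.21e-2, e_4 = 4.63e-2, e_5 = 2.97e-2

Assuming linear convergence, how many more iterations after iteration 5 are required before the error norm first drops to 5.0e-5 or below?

Rate ρ ≈ e_5/e_4 = 2.97e-2/4.63e-2 = 0.6415.
After j more steps, e_{5+j} ≈ 2.97e-2·ρ^j; need ρ^j ≤ 5.0e-5/2.97e-2 = 0.0016835.
j ≥ ln(0.0016835)/ln(0.6415) = -6.3869/-0.44395 = 14.387.
So 15 more iterations are needed.

15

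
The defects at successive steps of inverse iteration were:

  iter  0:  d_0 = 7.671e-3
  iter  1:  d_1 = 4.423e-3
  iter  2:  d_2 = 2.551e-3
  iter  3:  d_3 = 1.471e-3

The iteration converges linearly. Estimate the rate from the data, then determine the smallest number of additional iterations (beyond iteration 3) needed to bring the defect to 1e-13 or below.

Rate ρ ≈ d_3/d_2 = 1.471e-3/2.551e-3 = 0.5766.
After j more steps, d_{3+j} ≈ 1.471e-3·ρ^j; need ρ^j ≤ 1e-13/1.471e-3 = 6.7981e-11.
j ≥ ln(6.7981e-11)/ln(0.5766) = -23.4118/-0.55061 = 42.520.
So 43 more iterations are needed.

43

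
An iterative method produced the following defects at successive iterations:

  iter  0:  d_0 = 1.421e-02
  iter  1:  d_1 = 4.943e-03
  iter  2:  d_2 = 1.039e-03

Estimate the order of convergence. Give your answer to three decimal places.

p ≈ ln(d_2/d_1) / ln(d_1/d_0)
  = ln(1.039e-03/4.943e-03) / ln(4.943e-03/1.421e-02)
  = ln(0.210196) / ln(0.347854)
  = -1.559715 / -1.055972 ≈ 1.477042

1.477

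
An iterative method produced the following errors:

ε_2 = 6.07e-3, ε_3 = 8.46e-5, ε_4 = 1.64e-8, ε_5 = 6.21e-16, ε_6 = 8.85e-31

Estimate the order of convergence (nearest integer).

Consecutive ratios: ε_6/ε_5 = 8.85e-31/6.21e-16 = 1.42512e-15, ε_5/ε_4 = 6.21e-16/1.64e-8 = 3.78659e-08.
p ≈ ln(1.42512e-15)/ln(3.78659e-08) = -34.1845/-17.0892 ≈ 2.00.
So the convergence is quadratic (order 2).

2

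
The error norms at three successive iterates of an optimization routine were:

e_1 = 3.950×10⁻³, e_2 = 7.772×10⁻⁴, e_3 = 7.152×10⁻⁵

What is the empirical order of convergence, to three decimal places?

p ≈ ln(e_3/e_2) / ln(e_2/e_1)
  = ln(7.152×10⁻⁵/7.772×10⁻⁴) / ln(7.772×10⁻⁴/3.950×10⁻³)
  = ln(0.0920226) / ln(0.196759)
  = -2.385721 / -1.625776 ≈ 1.467435

1.467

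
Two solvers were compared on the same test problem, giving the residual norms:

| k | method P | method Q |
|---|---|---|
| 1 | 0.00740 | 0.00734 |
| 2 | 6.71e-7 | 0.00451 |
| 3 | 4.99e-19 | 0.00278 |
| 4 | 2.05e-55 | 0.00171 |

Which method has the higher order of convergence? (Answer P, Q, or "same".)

P

Method P: p ≈ ln(2.05e-55/4.99e-19)/ln(4.99e-19/6.71e-7) ≈ 3.00.
Method Q: p ≈ ln(0.00171/0.00278)/ln(0.00278/0.00451) ≈ 1.00.
Method P has the higher order (≈3.0 vs ≈1.0).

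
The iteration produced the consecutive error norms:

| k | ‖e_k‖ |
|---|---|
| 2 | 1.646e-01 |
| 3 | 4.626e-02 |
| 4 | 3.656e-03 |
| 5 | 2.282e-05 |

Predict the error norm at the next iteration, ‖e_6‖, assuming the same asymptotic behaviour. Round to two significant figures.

8.9e-10

First estimate the order: p ≈ ln(‖e_5‖/‖e_4‖) / ln(‖e_4‖/‖e_3‖) = ln(2.282e-05/3.656e-03)/ln(3.656e-03/4.626e-02) = ln(0.00624179)/ln(0.0790316) ≈ 2.0003.
Then ‖e_6‖ ≈ ‖e_5‖·(‖e_5‖/‖e_4‖)^p = 2.282e-05·(0.00624179)^2.0003 = 2.282e-05·3.89007e-05 ≈ 8.877e-10.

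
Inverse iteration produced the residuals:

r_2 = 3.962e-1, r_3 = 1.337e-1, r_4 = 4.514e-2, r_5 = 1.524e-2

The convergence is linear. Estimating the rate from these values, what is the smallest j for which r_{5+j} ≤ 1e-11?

Rate ρ ≈ r_5/r_4 = 1.524e-2/4.514e-2 = 0.3376.
After j more steps, r_{5+j} ≈ 1.524e-2·ρ^j; need ρ^j ≤ 1e-11/1.524e-2 = 6.56168e-10.
j ≥ ln(6.56168e-10)/ln(0.3376) = -21.1446/-1.08589 = 19.472.
So 20 more iterations are needed.

20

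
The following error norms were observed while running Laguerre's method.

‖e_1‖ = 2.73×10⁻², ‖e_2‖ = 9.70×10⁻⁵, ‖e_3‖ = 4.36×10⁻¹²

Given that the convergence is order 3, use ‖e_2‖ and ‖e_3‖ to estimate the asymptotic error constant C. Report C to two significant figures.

4.8

C ≈ ‖e_3‖ / ‖e_2‖^3
  = 4.36×10⁻¹² / (9.70×10⁻⁵)^3
  = 4.36×10⁻¹² / 9.12673e-13 ≈ 4.7772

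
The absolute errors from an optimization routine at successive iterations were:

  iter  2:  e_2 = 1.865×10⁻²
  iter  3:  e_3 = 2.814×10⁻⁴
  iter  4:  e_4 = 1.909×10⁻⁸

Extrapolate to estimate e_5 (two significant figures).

5.5e-18

First estimate the order: p ≈ ln(e_4/e_3) / ln(e_3/e_2) = ln(1.909×10⁻⁸/2.814×10⁻⁴)/ln(2.814×10⁻⁴/1.865×10⁻²) = ln(6.78394e-05)/ln(0.0150885) ≈ 2.2887.
Then e_5 ≈ e_4·(e_4/e_3)^p = 1.909×10⁻⁸·(6.78394e-05)^2.2887 = 1.909×10⁻⁸·2.8808e-10 ≈ 5.499e-18.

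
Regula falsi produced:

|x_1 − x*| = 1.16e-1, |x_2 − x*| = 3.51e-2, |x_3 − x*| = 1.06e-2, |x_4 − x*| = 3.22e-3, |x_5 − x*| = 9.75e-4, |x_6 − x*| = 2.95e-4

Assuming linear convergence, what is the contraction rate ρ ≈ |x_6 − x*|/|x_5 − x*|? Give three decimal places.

0.303

ρ ≈ |x_6 − x*|/|x_5 − x*| = 2.95e-4/9.75e-4 = 0.30256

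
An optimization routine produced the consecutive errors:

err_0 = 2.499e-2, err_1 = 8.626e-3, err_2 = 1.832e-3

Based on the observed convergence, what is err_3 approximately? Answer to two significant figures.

1.9e-4

First estimate the order: p ≈ ln(err_2/err_1) / ln(err_1/err_0) = ln(1.832e-3/8.626e-3)/ln(8.626e-3/2.499e-2) = ln(0.212381)/ln(0.345178) ≈ 1.4566.
Then err_3 ≈ err_2·(err_2/err_1)^p = 1.832e-3·(0.212381)^1.4566 = 1.832e-3·0.104683 ≈ 0.0001918.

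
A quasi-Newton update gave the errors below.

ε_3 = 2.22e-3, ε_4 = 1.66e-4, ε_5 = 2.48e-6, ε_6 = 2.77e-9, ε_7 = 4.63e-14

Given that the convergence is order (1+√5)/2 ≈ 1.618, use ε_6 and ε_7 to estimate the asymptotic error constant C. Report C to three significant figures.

3.25

C ≈ ε_7 / ε_6^1.618
  = 4.63e-14 / (2.77e-9)^1.618
  = 4.63e-14 / 1.42539e-14 ≈ 3.2482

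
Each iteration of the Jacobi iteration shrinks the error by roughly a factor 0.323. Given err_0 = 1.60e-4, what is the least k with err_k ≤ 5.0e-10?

12

After k steps, err_k ≈ 1.60e-4·0.323^k.
Need 0.323^k ≤ 5.0e-10/1.60e-4 = 3.125e-06.
k ≥ ln(3.125e-06)/ln(0.323) = -12.6761/-1.13010 = 11.217.
Smallest integer k = 12.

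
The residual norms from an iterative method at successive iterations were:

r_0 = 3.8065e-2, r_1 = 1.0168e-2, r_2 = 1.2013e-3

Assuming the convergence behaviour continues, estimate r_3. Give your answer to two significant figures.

First estimate the order: p ≈ ln(r_2/r_1) / ln(r_1/r_0) = ln(1.2013e-3/1.0168e-2)/ln(1.0168e-2/3.8065e-2) = ln(0.118145)/ln(0.267122) ≈ 1.6180.
Then r_3 ≈ r_2·(r_2/r_1)^p = 1.2013e-3·(0.118145)^1.6180 = 1.2013e-3·0.0315623 ≈ 3.792e-05.

3.8e-5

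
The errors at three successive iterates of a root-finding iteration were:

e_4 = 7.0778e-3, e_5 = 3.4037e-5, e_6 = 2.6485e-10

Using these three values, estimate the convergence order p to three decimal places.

2.204

p ≈ ln(e_6/e_5) / ln(e_5/e_4)
  = ln(2.6485e-10/3.4037e-5) / ln(3.4037e-5/7.0778e-3)
  = ln(7.78124e-06) / ln(0.00480898)
  = -11.763795 / -5.337270 ≈ 2.204085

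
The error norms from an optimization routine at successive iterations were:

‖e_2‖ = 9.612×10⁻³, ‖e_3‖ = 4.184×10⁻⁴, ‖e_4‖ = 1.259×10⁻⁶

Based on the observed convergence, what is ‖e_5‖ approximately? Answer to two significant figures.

2.7e-11

First estimate the order: p ≈ ln(‖e_4‖/‖e_3‖) / ln(‖e_3‖/‖e_2‖) = ln(1.259×10⁻⁶/4.184×10⁻⁴)/ln(4.184×10⁻⁴/9.612×10⁻³) = ln(0.00300908)/ln(0.0435289) ≈ 1.8524.
Then ‖e_5‖ ≈ ‖e_4‖·(‖e_4‖/‖e_3‖)^p = 1.259×10⁻⁶·(0.00300908)^1.8524 = 1.259×10⁻⁶·2.13329e-05 ≈ 2.686e-11.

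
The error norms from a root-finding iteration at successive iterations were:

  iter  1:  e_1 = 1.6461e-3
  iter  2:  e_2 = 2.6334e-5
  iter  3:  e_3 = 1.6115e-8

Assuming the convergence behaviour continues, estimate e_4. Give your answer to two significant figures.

First estimate the order: p ≈ ln(e_3/e_2) / ln(e_2/e_1) = ln(1.6115e-8/2.6334e-5)/ln(2.6334e-5/1.6461e-3) = ln(0.000611947)/ln(0.0159978) ≈ 1.7892.
Then e_4 ≈ e_3·(e_3/e_2)^p = 1.6115e-8·(0.000611947)^1.7892 = 1.6115e-8·1.78151e-06 ≈ 2.871e-14.

2.9e-14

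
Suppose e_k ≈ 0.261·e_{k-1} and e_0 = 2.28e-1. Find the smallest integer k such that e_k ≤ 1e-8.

After k steps, e_k ≈ 2.28e-1·0.261^k.
Need 0.261^k ≤ 1e-8/2.28e-1 = 4.38596e-08.
k ≥ ln(4.38596e-08)/ln(0.261) = -16.9423/-1.34323 = 12.613.
Smallest integer k = 13.

13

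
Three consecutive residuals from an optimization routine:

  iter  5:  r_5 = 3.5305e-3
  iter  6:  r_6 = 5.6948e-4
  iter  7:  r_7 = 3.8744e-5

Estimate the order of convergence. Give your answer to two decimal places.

p ≈ ln(r_7/r_6) / ln(r_6/r_5)
  = ln(3.8744e-5/5.6948e-4) / ln(5.6948e-4/3.5305e-3)
  = ln(0.068034) / ln(0.161303)
  = -2.68775 / -1.82447 ≈ 1.47317

1.47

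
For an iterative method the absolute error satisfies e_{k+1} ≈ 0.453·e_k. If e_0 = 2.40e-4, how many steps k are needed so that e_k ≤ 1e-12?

After k steps, e_k ≈ 2.40e-4·0.453^k.
Need 0.453^k ≤ 1e-12/2.40e-4 = 4.16667e-09.
k ≥ ln(4.16667e-09)/ln(0.453) = -19.2961/-0.79186 = 24.368.
Smallest integer k = 25.

25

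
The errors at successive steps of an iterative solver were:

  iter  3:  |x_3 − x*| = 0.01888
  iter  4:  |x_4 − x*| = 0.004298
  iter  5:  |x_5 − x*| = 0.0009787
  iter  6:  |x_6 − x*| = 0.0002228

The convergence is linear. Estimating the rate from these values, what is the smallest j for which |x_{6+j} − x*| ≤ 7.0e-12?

Rate ρ ≈ |x_6 − x*|/|x_5 − x*| = 0.0002228/0.0009787 = 0.2276.
After j more steps, |x_{6+j} − x*| ≈ 0.0002228·ρ^j; need ρ^j ≤ 7.0e-12/0.0002228 = 3.14183e-08.
j ≥ ln(3.14183e-08)/ln(0.2276) = -17.2759/-1.48017 = 11.672.
So 12 more iterations are needed.

12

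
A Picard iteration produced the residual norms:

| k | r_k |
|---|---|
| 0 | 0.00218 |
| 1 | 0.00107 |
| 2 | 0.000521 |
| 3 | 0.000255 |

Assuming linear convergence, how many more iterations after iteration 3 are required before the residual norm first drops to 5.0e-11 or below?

22

Rate ρ ≈ r_3/r_2 = 0.000255/0.000521 = 0.4894.
After j more steps, r_{3+j} ≈ 0.000255·ρ^j; need ρ^j ≤ 5.0e-11/0.000255 = 1.96078e-07.
j ≥ ln(1.96078e-07)/ln(0.4894) = -15.4448/-0.71458 = 21.614.
So 22 more iterations are needed.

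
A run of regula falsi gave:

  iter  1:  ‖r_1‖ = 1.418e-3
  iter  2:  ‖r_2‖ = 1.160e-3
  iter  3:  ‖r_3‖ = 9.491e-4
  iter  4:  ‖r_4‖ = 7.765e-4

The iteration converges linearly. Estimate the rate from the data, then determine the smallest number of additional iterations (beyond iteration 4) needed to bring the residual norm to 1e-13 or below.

114

Rate ρ ≈ ‖r_4‖/‖r_3‖ = 7.765e-4/9.491e-4 = 0.8181.
After j more steps, ‖r_{4+j}‖ ≈ 7.765e-4·ρ^j; need ρ^j ≤ 1e-13/7.765e-4 = 1.28783e-10.
j ≥ ln(1.28783e-10)/ln(0.8181) = -22.7729/-0.20077 = 113.428.
So 114 more iterations are needed.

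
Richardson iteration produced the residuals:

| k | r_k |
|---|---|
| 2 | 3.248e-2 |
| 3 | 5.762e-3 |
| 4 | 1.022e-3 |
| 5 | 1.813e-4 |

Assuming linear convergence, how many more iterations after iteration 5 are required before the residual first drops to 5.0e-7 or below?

Rate ρ ≈ r_5/r_4 = 1.813e-4/1.022e-3 = 0.1774.
After j more steps, r_{5+j} ≈ 1.813e-4·ρ^j; need ρ^j ≤ 5.0e-7/1.813e-4 = 0.00275786.
j ≥ ln(0.00275786)/ln(0.1774) = -5.8933/-1.72935 = 3.408.
So 4 more iterations are needed.

4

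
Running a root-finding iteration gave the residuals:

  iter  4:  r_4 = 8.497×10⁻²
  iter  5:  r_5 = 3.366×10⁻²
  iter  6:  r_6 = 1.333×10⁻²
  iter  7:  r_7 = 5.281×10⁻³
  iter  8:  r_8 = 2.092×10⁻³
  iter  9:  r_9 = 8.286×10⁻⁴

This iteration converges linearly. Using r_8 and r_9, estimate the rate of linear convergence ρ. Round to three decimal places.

ρ ≈ r_9/r_8 = 8.286×10⁻⁴/2.092×10⁻³ = 0.39608

0.396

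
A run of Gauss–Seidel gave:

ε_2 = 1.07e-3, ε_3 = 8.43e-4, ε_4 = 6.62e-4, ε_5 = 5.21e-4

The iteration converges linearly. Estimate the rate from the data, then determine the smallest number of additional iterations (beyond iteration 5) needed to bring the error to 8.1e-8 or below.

37

Rate ρ ≈ ε_5/ε_4 = 5.21e-4/6.62e-4 = 0.7870.
After j more steps, ε_{5+j} ≈ 5.21e-4·ρ^j; need ρ^j ≤ 8.1e-8/5.21e-4 = 0.00015547.
j ≥ ln(0.00015547)/ln(0.7870) = -8.7691/-0.23953 = 36.610.
So 37 more iterations are needed.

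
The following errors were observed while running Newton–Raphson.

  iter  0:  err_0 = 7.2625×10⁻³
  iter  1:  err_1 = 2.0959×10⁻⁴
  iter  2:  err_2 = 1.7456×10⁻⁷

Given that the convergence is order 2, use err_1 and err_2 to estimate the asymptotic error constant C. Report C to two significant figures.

4.0

C ≈ err_2 / err_1^2
  = 1.7456×10⁻⁷ / (2.0959×10⁻⁴)^2
  = 1.7456×10⁻⁷ / 4.3928e-08 ≈ 3.9738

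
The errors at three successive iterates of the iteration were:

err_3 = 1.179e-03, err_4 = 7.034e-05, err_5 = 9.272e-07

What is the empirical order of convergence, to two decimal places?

p ≈ ln(err_5/err_4) / ln(err_4/err_3)
  = ln(9.272e-07/7.034e-05) / ln(7.034e-05/1.179e-03)
  = ln(0.0131817) / ln(0.0596607)
  = -4.32893 / -2.81908 ≈ 1.53558

1.54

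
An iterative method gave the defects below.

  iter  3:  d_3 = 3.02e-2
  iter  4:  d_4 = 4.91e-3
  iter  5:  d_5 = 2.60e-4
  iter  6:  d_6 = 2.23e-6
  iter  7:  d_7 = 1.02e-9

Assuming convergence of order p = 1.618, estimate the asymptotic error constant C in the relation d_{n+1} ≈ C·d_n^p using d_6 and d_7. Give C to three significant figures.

1.42

C ≈ d_7 / d_6^1.618
  = 1.02e-9 / (2.23e-6)^1.618
  = 1.02e-9 / 7.17063e-10 ≈ 1.4225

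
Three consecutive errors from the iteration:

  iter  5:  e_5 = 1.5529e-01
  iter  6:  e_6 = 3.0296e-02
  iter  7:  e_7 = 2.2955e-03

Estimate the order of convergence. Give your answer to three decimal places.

1.579

p ≈ ln(e_7/e_6) / ln(e_6/e_5)
  = ln(2.2955e-03/3.0296e-02) / ln(3.0296e-02/1.5529e-01)
  = ln(0.0757691) / ln(0.195093)
  = -2.580065 / -1.634279 ≈ 1.578718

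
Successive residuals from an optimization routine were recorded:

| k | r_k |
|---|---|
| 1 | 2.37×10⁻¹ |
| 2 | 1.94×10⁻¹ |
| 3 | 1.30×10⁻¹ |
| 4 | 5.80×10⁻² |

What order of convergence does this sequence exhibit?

Consecutive ratios: r_4/r_3 = 5.80×10⁻²/1.30×10⁻¹ = 0.446154, r_3/r_2 = 1.30×10⁻¹/1.94×10⁻¹ = 0.670103.
p ≈ ln(0.446154)/ln(0.670103) = -0.8071/-0.4003 ≈ 2.02.
So the convergence is quadratic (order 2).

2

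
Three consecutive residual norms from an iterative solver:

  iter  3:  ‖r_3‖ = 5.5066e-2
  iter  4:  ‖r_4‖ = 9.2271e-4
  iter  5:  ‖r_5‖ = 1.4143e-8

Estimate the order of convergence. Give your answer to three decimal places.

2.711

p ≈ ln(‖r_5‖/‖r_4‖) / ln(‖r_4‖/‖r_3‖)
  = ln(1.4143e-8/9.2271e-4) / ln(9.2271e-4/5.5066e-2)
  = ln(1.53277e-05) / ln(0.0167564)
  = -11.085849 / -4.088975 ≈ 2.711156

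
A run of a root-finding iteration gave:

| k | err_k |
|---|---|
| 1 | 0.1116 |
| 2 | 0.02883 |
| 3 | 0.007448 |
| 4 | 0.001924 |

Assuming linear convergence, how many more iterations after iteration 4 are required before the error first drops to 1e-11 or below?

15

Rate ρ ≈ err_4/err_3 = 0.001924/0.007448 = 0.2583.
After j more steps, err_{4+j} ≈ 0.001924·ρ^j; need ρ^j ≤ 1e-11/0.001924 = 5.19751e-09.
j ≥ ln(5.19751e-09)/ln(0.2583) = -19.0751/-1.35363 = 14.092.
So 15 more iterations are needed.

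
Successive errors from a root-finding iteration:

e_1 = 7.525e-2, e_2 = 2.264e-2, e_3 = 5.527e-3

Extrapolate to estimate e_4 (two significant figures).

1.1e-3

First estimate the order: p ≈ ln(e_3/e_2) / ln(e_2/e_1) = ln(5.527e-3/2.264e-2)/ln(2.264e-2/7.525e-2) = ln(0.244125)/ln(0.300864) ≈ 1.1740.
Then e_4 ≈ e_3·(e_3/e_2)^p = 5.527e-3·(0.244125)^1.1740 = 5.527e-3·0.19101 ≈ 0.001056.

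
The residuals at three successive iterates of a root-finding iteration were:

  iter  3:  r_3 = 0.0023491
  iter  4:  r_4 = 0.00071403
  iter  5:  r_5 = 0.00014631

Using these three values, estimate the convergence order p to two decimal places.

p ≈ ln(r_5/r_4) / ln(r_4/r_3)
  = ln(0.00014631/0.00071403) / ln(0.00071403/0.0023491)
  = ln(0.204907) / ln(0.303959)
  = -1.58520 / -1.19086 ≈ 1.33114

1.33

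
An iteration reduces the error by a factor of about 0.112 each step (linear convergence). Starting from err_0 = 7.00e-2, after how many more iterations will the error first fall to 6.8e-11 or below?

After k steps, err_k ≈ 7.00e-2·0.112^k.
Need 0.112^k ≤ 6.8e-11/7.00e-2 = 9.71429e-10.
k ≥ ln(9.71429e-10)/ln(0.112) = -20.7523/-2.18926 = 9.479.
Smallest integer k = 10.

10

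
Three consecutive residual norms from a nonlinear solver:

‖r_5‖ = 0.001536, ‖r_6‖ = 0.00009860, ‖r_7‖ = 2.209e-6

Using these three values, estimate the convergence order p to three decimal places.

1.383

p ≈ ln(‖r_7‖/‖r_6‖) / ln(‖r_6‖/‖r_5‖)
  = ln(2.209e-6/0.00009860) / ln(0.00009860/0.001536)
  = ln(0.0224037) / ln(0.0641927)
  = -3.798529 / -2.745866 ≈ 1.383363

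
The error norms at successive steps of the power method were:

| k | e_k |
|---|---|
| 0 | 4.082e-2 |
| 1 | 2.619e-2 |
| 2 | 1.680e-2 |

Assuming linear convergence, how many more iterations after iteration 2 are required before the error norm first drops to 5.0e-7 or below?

Rate ρ ≈ e_2/e_1 = 1.680e-2/2.619e-2 = 0.6415.
After j more steps, e_{2+j} ≈ 1.680e-2·ρ^j; need ρ^j ≤ 5.0e-7/1.680e-2 = 2.97619e-05.
j ≥ ln(2.97619e-05)/ln(0.6415) = -10.4223/-0.44395 = 23.476.
So 24 more iterations are needed.

24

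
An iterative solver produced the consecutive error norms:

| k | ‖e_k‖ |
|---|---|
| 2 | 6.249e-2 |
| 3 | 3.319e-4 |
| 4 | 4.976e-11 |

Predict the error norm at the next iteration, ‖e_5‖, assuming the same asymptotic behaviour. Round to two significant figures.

First estimate the order: p ≈ ln(‖e_4‖/‖e_3‖) / ln(‖e_3‖/‖e_2‖) = ln(4.976e-11/3.319e-4)/ln(3.319e-4/6.249e-2) = ln(1.49925e-07)/ln(0.00531125) ≈ 2.9999.
Then ‖e_5‖ ≈ ‖e_4‖·(‖e_4‖/‖e_3‖)^p = 4.976e-11·(1.49925e-07)^2.9999 = 4.976e-11·3.37524e-21 ≈ 1.68e-31.

1.7e-31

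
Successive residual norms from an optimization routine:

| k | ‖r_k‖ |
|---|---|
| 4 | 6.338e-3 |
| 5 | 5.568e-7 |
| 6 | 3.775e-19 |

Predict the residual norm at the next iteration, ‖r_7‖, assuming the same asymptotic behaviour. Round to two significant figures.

First estimate the order: p ≈ ln(‖r_6‖/‖r_5‖) / ln(‖r_5‖/‖r_4‖) = ln(3.775e-19/5.568e-7)/ln(5.568e-7/6.338e-3) = ln(6.77981e-13)/ln(8.78511e-05) ≈ 3.0000.
Then ‖r_7‖ ≈ ‖r_6‖·(‖r_6‖/‖r_5‖)^p = 3.775e-19·(6.77981e-13)^3.0000 = 3.775e-19·3.1164e-37 ≈ 1.176e-55.

1.2e-55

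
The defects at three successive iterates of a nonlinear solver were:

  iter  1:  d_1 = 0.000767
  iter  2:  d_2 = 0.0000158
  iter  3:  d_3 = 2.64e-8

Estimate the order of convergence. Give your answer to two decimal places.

p ≈ ln(d_3/d_2) / ln(d_2/d_1)
  = ln(2.64e-8/0.0000158) / ln(0.0000158/0.000767)
  = ln(0.00167089) / ln(0.0205997)
  = -6.39440 / -3.88248 ≈ 1.64699

1.65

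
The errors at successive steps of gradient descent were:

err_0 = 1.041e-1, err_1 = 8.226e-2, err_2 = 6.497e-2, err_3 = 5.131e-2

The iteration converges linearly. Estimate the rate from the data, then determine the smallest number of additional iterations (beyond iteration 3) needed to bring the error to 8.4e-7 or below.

47

Rate ρ ≈ err_3/err_2 = 5.131e-2/6.497e-2 = 0.7897.
After j more steps, err_{3+j} ≈ 5.131e-2·ρ^j; need ρ^j ≤ 8.4e-7/5.131e-2 = 1.63711e-05.
j ≥ ln(1.63711e-05)/ln(0.7897) = -11.0200/-0.23610 = 46.675.
So 47 more iterations are needed.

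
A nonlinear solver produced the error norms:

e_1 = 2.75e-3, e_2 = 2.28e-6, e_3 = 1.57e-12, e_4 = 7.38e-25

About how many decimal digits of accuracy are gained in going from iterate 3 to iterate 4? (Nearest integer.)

Digits gained ≈ log₁₀(e_3/e_4) = log₁₀(1.57e-12/7.38e-25) = log₁₀(2.12737e+12) ≈ 12.328.

12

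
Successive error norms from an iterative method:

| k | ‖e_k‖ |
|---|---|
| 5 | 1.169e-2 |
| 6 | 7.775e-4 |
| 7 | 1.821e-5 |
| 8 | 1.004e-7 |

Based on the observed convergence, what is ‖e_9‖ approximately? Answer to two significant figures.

7.5e-11

First estimate the order: p ≈ ln(‖e_8‖/‖e_7‖) / ln(‖e_7‖/‖e_6‖) = ln(1.004e-7/1.821e-5)/ln(1.821e-5/7.775e-4) = ln(0.00551345)/ln(0.0234212) ≈ 1.3853.
Then ‖e_9‖ ≈ ‖e_8‖·(‖e_8‖/‖e_7‖)^p = 1.004e-7·(0.00551345)^1.3853 = 1.004e-7·0.000743351 ≈ 7.463e-11.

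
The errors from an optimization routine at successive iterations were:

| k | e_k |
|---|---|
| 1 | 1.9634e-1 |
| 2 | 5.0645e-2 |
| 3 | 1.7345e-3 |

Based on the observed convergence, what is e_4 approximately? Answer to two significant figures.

3.9e-7

First estimate the order: p ≈ ln(e_3/e_2) / ln(e_2/e_1) = ln(1.7345e-3/5.0645e-2)/ln(5.0645e-2/1.9634e-1) = ln(0.0342482)/ln(0.257945) ≈ 2.4901.
Then e_4 ≈ e_3·(e_3/e_2)^p = 1.7345e-3·(0.0342482)^2.4901 = 1.7345e-3·0.000224441 ≈ 3.893e-07.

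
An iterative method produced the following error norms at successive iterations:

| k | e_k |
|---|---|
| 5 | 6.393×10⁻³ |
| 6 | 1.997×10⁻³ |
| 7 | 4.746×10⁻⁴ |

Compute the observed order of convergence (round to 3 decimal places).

1.235

p ≈ ln(e_7/e_6) / ln(e_6/e_5)
  = ln(4.746×10⁻⁴/1.997×10⁻³) / ln(1.997×10⁻³/6.393×10⁻³)
  = ln(0.237656) / ln(0.312373)
  = -1.436931 / -1.163557 ≈ 1.234947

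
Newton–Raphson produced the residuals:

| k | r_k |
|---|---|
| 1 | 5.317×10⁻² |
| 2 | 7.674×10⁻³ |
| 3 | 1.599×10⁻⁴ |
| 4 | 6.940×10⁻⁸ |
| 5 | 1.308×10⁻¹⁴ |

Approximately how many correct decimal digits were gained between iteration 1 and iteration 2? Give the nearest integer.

1

Digits gained ≈ log₁₀(r_1/r_2) = log₁₀(5.317×10⁻²/7.674×10⁻³) = log₁₀(6.92859) ≈ 0.841.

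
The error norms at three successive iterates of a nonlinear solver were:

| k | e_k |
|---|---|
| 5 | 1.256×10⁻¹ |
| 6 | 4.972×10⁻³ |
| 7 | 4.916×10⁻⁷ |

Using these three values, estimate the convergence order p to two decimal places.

p ≈ ln(e_7/e_6) / ln(e_6/e_5)
  = ln(4.916×10⁻⁷/4.972×10⁻³) / ln(4.972×10⁻³/1.256×10⁻¹)
  = ln(9.88737e-05) / ln(0.039586)
  = -9.22167 / -3.22928 ≈ 2.85564

2.86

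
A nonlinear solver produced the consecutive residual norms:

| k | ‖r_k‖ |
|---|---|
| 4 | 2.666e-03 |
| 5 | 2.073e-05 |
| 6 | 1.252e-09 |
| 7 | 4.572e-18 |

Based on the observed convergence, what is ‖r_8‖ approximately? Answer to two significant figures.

6.1e-35

First estimate the order: p ≈ ln(‖r_7‖/‖r_6‖) / ln(‖r_6‖/‖r_5‖) = ln(4.572e-18/1.252e-09)/ln(1.252e-09/2.073e-05) = ln(3.65176e-09)/ln(6.03956e-05) ≈ 1.9999.
Then ‖r_8‖ ≈ ‖r_7‖·(‖r_7‖/‖r_6‖)^p = 4.572e-18·(3.65176e-09)^1.9999 = 4.572e-18·1.33613e-17 ≈ 6.109e-35.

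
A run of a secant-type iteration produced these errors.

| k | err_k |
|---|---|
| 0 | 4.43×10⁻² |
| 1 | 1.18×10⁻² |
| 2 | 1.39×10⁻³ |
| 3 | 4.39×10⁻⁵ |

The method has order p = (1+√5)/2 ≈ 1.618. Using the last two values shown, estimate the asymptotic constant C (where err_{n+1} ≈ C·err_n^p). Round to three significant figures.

1.84

C ≈ err_3 / err_2^1.618
  = 4.39×10⁻⁵ / (1.39×10⁻³)^1.618
  = 4.39×10⁻⁵ / 2.3845e-05 ≈ 1.8411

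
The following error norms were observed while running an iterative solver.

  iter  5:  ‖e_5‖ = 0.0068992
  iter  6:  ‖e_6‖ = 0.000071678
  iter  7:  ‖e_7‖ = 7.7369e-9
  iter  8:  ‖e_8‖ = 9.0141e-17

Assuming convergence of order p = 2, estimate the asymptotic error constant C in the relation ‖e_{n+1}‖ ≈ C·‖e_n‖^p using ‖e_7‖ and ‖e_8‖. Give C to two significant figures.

1.5

C ≈ ‖e_8‖ / ‖e_7‖^2
  = 9.0141e-17 / (7.7369e-9)^2
  = 9.0141e-17 / 5.98596e-17 ≈ 1.5059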